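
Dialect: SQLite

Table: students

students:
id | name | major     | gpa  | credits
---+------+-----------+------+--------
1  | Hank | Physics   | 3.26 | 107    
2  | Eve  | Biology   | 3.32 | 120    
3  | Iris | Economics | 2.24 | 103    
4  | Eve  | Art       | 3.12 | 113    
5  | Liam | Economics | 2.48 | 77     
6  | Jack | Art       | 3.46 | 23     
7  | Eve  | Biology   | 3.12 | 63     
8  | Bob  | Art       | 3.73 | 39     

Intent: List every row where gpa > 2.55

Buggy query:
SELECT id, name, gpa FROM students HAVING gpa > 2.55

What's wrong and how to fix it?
Bug: This is a non-aggregate query (no GROUP BY, no aggregates), so in SQLite the HAVING clause is invalid here; a row-level condition belongs in WHERE

Fix: Use WHERE for row-level filtering

Corrected query:
SELECT id, name, gpa FROM students WHERE gpa > 2.55

Result:
id | name | gpa 
---+------+-----
1  | Hank | 3.26
2  | Eve  | 3.32
4  | Eve  | 3.12
6  | Jack | 3.46
7  | Eve  | 3.12
8  | Bob  | 3.73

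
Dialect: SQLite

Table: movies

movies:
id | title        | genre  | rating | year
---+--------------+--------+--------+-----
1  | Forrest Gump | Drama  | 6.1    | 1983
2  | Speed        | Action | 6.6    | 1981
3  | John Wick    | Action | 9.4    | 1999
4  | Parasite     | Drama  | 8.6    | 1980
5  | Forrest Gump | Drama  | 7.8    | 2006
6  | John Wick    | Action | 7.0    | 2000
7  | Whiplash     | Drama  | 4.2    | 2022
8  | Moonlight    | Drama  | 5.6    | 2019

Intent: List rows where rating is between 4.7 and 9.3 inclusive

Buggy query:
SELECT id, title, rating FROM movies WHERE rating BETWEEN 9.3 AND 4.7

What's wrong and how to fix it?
Bug: The bounds are reversed; BETWEEN a AND b requires a <= b to match anything

Fix: Write BETWEEN 4.7 AND 9.3

Corrected query:
SELECT id, title, rating FROM movies WHERE rating BETWEEN 4.7 AND 9.3

Result:
id | title        | rating
---+--------------+-------
1  | Forrest Gump | 6.1   
2  | Speed        | 6.6   
4  | Parasite     | 8.6   
5  | Forrest Gump | 7.8   
6  | John Wick    | 7     
8  | Moonlight    | 5.6   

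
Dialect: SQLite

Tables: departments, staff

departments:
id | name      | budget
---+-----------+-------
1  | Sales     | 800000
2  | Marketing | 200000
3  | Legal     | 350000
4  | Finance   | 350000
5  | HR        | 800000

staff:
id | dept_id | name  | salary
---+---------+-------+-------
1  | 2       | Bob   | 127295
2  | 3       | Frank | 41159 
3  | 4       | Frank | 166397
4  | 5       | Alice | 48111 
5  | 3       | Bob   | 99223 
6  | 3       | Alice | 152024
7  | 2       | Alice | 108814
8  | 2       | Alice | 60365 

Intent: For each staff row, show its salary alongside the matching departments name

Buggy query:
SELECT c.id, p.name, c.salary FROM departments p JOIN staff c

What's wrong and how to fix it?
Bug: Missing join condition: each staff row is matched to all departments rows instead of just its own

Fix: Specify the join condition linking the foreign key to the parent id

Corrected query:
SELECT c.id, p.name, c.salary FROM departments p JOIN staff c ON c.dept_id = p.id

Result:
id | name      | salary
---+-----------+-------
1  | Marketing | 127295
2  | Legal     | 41159 
3  | Finance   | 166397
4  | HR        | 48111 
5  | Legal     | 99223 
6  | Legal     | 152024
7  | Marketing | 108814
8  | Marketing | 60365 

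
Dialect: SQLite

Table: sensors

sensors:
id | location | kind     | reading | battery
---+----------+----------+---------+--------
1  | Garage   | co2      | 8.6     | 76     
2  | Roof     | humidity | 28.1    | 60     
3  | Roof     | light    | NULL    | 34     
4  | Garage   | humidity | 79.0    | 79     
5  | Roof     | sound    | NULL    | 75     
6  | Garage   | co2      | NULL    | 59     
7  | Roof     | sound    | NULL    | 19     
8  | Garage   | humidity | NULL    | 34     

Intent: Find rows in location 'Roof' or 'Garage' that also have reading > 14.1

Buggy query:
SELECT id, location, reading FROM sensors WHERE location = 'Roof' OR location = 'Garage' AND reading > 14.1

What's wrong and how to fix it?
Bug: Without parentheses, AND is evaluated before OR, so the reading filter only applies to the 'Garage' branch

Fix: Add parentheses around the OR so the AND applies to both alternatives

Corrected query:
SELECT id, location, reading FROM sensors WHERE (location = 'Roof' OR location = 'Garage') AND reading > 14.1

Result:
id | location | reading
---+----------+--------
2  | Roof     | 28.1   
4  | Garage   | 79     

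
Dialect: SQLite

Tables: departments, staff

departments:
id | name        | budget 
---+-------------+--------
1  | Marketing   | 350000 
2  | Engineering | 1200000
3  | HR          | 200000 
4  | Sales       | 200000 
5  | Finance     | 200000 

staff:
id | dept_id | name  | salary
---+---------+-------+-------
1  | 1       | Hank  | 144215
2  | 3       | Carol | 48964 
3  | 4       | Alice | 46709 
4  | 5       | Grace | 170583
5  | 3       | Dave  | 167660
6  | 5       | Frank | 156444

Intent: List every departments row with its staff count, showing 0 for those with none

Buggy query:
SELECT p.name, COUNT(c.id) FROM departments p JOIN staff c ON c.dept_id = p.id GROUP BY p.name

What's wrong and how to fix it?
Bug: An inner join excludes parents with zero children

Fix: Use LEFT JOIN so parents without children still appear (COUNT(c.id) gives 0)

Corrected query:
SELECT p.name, COUNT(c.id) FROM departments p LEFT JOIN staff c ON c.dept_id = p.id GROUP BY p.name

Result:
name        | COUNT(c.id)
------------+------------
Engineering | 0          
Finance     | 2          
HR          | 2          
Marketing   | 1          
Sales       | 1          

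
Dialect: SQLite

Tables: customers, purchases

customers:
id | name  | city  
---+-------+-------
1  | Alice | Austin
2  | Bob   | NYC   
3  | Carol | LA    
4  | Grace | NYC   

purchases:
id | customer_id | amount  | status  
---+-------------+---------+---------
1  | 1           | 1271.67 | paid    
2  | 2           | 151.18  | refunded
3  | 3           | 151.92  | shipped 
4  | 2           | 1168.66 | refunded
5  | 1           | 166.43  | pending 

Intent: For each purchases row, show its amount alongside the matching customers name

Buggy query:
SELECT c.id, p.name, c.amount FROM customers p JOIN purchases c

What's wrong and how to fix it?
Bug: JOIN with no ON clause produces a cartesian product; every purchases row pairs with every customers row

Fix: Specify the join condition linking the foreign key to the parent id

Corrected query:
SELECT c.id, p.name, c.amount FROM customers p JOIN purchases c ON c.customer_id = p.id

Result:
id | name  | amount 
---+-------+--------
1  | Alice | 1271.67
2  | Bob   | 151.18 
3  | Carol | 151.92 
4  | Bob   | 1168.66
5  | Alice | 166.43 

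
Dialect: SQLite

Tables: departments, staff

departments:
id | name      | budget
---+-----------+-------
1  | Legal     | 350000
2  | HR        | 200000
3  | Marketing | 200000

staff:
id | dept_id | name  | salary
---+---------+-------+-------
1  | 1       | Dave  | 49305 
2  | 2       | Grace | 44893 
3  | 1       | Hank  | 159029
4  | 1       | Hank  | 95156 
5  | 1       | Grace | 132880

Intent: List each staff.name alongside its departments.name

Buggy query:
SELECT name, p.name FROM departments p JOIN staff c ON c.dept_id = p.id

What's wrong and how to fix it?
Bug: Both tables have a 'name' column; the unqualified reference is ambiguous

Fix: Qualify the column with its table alias (c.name)

Corrected query:
SELECT c.name, p.name FROM departments p JOIN staff c ON c.dept_id = p.id

Result:
name  | name 
------+------
Dave  | Legal
Grace | HR   
Hank  | Legal
Hank  | Legal
Grace | Legal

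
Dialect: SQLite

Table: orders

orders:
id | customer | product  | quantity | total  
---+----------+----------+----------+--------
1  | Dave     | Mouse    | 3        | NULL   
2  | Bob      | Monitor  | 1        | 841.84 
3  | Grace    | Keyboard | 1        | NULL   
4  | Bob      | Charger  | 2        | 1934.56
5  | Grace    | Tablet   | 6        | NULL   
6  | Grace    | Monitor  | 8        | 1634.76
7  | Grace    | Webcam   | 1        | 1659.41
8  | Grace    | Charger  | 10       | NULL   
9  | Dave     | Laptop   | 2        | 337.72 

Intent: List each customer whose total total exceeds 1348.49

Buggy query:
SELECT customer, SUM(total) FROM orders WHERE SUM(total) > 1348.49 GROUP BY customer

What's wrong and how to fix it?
Bug: SUM(total) is an aggregate, but WHERE filters rows before aggregation

Fix: Move the aggregate condition to a HAVING clause

Corrected query:
SELECT customer, SUM(total) FROM orders GROUP BY customer HAVING SUM(total) > 1348.49

Result:
customer | SUM(total)
---------+-----------
Bob      | 2776.4    
Grace    | 3294.17   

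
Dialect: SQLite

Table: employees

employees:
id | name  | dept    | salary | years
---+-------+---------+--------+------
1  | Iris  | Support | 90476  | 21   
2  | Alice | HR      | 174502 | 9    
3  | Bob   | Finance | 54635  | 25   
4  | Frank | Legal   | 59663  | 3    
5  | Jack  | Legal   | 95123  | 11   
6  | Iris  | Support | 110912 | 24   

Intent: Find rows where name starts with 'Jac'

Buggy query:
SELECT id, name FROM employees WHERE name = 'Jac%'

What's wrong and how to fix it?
Bug: '=' compares the literal string including the % character; pattern matching needs LIKE

Fix: Use LIKE for wildcard pattern matching

Corrected query:
SELECT id, name FROM employees WHERE name LIKE 'Jac%'

Result:
id | name
---+-----
5  | Jack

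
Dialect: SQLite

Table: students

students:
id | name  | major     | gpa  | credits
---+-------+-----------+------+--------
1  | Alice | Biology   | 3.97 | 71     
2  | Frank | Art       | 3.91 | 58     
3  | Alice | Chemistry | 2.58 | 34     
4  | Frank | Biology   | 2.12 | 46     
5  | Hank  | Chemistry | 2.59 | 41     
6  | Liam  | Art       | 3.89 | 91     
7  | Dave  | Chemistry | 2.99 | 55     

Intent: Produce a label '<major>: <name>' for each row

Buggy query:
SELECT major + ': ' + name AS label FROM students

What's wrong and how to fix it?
Bug: SQLite uses || for string concatenation; + coerces text to numbers (yielding 0)

Fix: Replace + with || to concatenate text

Corrected query:
SELECT major || ': ' || name AS label FROM students

Result:
label           
----------------
Biology: Alice  
Art: Frank      
Chemistry: Alice
Biology: Frank  
Chemistry: Hank 
Art: Liam       
Chemistry: Dave 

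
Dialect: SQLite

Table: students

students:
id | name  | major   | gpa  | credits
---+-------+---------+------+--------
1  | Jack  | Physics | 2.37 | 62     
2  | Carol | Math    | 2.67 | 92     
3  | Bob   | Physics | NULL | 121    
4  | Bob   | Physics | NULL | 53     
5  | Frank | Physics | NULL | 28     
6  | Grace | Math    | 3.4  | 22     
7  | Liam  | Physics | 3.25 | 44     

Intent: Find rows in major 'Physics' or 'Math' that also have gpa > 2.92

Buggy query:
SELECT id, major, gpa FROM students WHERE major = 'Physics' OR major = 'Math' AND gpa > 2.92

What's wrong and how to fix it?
Bug: Without parentheses, AND is evaluated before OR, so the gpa filter only applies to the 'Math' branch

Fix: Group the OR with parentheses (or use IN), then AND the threshold

Corrected query:
SELECT id, major, gpa FROM students WHERE (major = 'Physics' OR major = 'Math') AND gpa > 2.92

Result:
id | major   | gpa 
---+---------+-----
6  | Math    | 3.4 
7  | Physics | 3.25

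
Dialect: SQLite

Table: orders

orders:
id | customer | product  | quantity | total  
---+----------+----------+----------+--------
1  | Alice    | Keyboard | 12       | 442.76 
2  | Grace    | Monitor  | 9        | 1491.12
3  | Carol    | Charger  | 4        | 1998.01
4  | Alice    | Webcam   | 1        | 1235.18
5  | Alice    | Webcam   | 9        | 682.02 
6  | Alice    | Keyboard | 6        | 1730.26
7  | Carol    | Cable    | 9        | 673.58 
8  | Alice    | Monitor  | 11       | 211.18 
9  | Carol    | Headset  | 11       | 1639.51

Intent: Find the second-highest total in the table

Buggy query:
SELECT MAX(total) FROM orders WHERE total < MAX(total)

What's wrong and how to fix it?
Bug: The inner MAX is an aggregate inside WHERE, which is not allowed

Fix: Compute the overall MAX in a subquery, then take MAX of rows below it

Corrected query:
SELECT MAX(total) FROM orders WHERE total < (SELECT MAX(total) FROM orders)

Result:
MAX(total)
----------
1730.26   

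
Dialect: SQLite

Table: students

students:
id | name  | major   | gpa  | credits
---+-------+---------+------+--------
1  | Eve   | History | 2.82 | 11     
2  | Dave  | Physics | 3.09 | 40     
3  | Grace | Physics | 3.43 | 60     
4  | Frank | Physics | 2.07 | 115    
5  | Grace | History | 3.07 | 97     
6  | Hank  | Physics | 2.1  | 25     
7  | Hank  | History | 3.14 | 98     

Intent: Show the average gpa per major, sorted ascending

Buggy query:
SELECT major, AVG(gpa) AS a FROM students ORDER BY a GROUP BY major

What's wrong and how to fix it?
Bug: ORDER BY appears before GROUP BY; SQL clause order requires GROUP BY first

Fix: Reorder: SELECT … FROM … GROUP BY … ORDER BY …

Corrected query:
SELECT major, AVG(gpa) AS a FROM students GROUP BY major ORDER BY a

Result:
major   | a     
--------+-------
Physics | 2.6725
History | 3.01  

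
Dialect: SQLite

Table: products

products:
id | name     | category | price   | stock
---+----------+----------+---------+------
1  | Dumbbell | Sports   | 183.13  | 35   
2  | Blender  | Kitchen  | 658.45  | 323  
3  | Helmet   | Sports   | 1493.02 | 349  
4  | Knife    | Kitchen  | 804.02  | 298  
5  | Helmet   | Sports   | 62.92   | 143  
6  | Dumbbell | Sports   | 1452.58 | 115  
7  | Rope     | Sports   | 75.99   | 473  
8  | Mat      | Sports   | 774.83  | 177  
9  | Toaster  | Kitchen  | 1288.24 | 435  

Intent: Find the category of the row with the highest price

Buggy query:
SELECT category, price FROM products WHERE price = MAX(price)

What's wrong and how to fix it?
Bug: MAX(price) is an aggregate and cannot be used directly in WHERE

Fix: Use a subquery: WHERE price = (SELECT MAX(price) FROM products)

Corrected query:
SELECT category, price FROM products WHERE price = (SELECT MAX(price) FROM products)

Result:
category | price  
---------+--------
Sports   | 1493.02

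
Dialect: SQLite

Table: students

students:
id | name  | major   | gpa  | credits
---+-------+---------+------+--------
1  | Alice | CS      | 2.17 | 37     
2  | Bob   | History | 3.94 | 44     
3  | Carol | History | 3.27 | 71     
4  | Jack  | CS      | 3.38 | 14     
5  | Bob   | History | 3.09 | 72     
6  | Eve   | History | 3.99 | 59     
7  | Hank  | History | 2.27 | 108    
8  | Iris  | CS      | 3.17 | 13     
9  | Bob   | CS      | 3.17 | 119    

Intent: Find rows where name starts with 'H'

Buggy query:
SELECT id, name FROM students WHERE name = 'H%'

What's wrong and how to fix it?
Bug: '=' compares the literal string including the % character; pattern matching needs LIKE

Fix: Replace '=' with LIKE so 'H%' is treated as a pattern

Corrected query:
SELECT id, name FROM students WHERE name LIKE 'H%'

Result:
id | name
---+-----
7  | Hank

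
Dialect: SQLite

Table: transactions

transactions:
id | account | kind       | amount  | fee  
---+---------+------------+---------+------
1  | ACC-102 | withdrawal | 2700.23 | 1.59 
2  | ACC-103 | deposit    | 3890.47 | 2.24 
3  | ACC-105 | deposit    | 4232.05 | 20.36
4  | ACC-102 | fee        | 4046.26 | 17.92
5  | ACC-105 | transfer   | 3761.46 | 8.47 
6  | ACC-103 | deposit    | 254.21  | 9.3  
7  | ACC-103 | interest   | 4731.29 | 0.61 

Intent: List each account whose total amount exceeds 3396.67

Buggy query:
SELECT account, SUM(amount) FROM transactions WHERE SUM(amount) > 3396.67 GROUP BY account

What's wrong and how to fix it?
Bug: SUM(amount) is an aggregate, but WHERE filters rows before aggregation

Fix: Use HAVING (which filters groups after aggregation) instead of WHERE

Corrected query:
SELECT account, SUM(amount) FROM transactions GROUP BY account HAVING SUM(amount) > 3396.67

Result:
account | SUM(amount)
--------+------------
ACC-102 | 6746.49    
ACC-103 | 8875.97    
ACC-105 | 7993.51    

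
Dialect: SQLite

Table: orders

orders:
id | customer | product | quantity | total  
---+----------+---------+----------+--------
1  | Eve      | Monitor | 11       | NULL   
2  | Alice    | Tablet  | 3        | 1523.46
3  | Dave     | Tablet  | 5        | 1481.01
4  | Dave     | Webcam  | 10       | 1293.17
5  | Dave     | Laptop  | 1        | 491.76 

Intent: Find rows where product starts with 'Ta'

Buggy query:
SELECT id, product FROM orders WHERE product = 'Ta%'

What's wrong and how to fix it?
Bug: '=' compares the literal string including the % character; pattern matching needs LIKE

Fix: Replace '=' with LIKE so 'Ta%' is treated as a pattern

Corrected query:
SELECT id, product FROM orders WHERE product LIKE 'Ta%'

Result:
id | product
---+--------
2  | Tablet 
3  | Tablet 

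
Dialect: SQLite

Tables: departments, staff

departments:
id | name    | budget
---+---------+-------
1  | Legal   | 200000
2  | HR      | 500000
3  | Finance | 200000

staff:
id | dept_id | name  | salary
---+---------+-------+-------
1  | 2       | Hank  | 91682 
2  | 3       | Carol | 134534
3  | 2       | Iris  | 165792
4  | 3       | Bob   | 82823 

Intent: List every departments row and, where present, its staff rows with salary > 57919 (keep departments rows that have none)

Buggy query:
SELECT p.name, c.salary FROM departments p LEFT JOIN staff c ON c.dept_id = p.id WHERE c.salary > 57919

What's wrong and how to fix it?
Bug: Filtering c.salary in WHERE discards the NULL rows produced by LEFT JOIN, turning it into an inner join

Fix: Put 'c.salary > 57919' in the JOIN's ON clause instead of WHERE

Corrected query:
SELECT p.name, c.salary FROM departments p LEFT JOIN staff c ON c.dept_id = p.id AND c.salary > 57919

Result:
name    | salary
--------+-------
Legal   | NULL  
HR      | 91682 
HR      | 165792
Finance | 82823 
Finance | 134534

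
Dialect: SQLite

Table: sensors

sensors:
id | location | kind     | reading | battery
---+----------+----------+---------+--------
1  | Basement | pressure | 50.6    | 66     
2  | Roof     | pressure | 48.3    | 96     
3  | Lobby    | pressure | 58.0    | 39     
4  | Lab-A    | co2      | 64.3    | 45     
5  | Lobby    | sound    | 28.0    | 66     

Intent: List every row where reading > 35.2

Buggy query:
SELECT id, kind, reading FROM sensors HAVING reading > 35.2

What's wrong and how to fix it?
Bug: This is a non-aggregate query (no GROUP BY, no aggregates), so in SQLite the HAVING clause is invalid here; a row-level condition belongs in WHERE

Fix: Use WHERE for row-level filtering

Corrected query:
SELECT id, kind, reading FROM sensors WHERE reading > 35.2

Result:
id | kind     | reading
---+----------+--------
1  | pressure | 50.6   
2  | pressure | 48.3   
3  | pressure | 58     
4  | co2      | 64.3   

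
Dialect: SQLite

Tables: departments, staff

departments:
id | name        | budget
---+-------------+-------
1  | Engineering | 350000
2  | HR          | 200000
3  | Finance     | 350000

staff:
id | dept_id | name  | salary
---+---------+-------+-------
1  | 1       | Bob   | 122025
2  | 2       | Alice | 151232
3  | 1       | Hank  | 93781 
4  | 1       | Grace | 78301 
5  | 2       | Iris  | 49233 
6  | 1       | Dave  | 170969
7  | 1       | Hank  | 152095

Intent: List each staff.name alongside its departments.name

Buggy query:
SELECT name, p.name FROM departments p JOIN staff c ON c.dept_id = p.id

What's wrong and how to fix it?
Bug: 'name' exists in both joined tables, so the database can't tell which one is meant

Fix: Qualify the column with its table alias (c.name)

Corrected query:
SELECT c.name, p.name FROM departments p JOIN staff c ON c.dept_id = p.id

Result:
name  | name       
------+------------
Bob   | Engineering
Alice | HR         
Hank  | Engineering
Grace | Engineering
Iris  | HR         
Dave  | Engineering
Hank  | Engineering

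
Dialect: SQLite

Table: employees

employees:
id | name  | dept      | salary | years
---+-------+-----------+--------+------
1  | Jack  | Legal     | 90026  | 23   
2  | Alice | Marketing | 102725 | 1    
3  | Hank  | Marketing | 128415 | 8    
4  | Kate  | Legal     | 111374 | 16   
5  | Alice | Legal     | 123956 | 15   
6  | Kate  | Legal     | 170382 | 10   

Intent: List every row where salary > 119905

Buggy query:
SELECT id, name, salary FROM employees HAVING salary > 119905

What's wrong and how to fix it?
Bug: HAVING filters the output of aggregation, but this query has no GROUP BY and no aggregate functions, so SQLite rejects it (HAVING clause on a non-aggregate query); the condition here is per row

Fix: Use WHERE for row-level filtering

Corrected query:
SELECT id, name, salary FROM employees WHERE salary > 119905

Result:
id | name  | salary
---+-------+-------
3  | Hank  | 128415
5  | Alice | 123956
6  | Kate  | 170382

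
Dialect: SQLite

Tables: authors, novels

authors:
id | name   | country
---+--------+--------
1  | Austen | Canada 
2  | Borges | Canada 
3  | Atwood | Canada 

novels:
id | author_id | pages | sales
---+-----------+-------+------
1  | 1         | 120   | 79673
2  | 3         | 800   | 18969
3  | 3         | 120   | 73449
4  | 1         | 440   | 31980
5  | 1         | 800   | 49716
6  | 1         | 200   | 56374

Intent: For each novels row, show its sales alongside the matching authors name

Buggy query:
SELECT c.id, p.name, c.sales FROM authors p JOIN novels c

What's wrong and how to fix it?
Bug: JOIN with no ON clause produces a cartesian product; every novels row pairs with every authors row

Fix: Add ON c.author_id = p.id to the JOIN

Corrected query:
SELECT c.id, p.name, c.sales FROM authors p JOIN novels c ON c.author_id = p.id

Result:
id | name   | sales
---+--------+------
1  | Austen | 79673
2  | Atwood | 18969
3  | Atwood | 73449
4  | Austen | 31980
5  | Austen | 49716
6  | Austen | 56374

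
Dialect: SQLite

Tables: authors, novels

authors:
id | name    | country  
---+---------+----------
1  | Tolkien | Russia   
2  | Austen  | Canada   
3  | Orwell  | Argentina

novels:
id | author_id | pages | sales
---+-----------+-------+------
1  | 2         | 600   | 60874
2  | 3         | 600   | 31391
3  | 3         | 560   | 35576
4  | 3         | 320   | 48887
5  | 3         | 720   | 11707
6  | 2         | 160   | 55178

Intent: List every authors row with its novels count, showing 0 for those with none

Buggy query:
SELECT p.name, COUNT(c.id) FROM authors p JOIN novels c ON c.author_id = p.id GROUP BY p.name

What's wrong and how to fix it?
Bug: INNER JOIN drops authors rows that have no matching novels rows

Fix: Switch to LEFT JOIN to retain unmatched parent rows

Corrected query:
SELECT p.name, COUNT(c.id) FROM authors p LEFT JOIN novels c ON c.author_id = p.id GROUP BY p.name

Result:
name    | COUNT(c.id)
--------+------------
Austen  | 2          
Orwell  | 4          
Tolkien | 0          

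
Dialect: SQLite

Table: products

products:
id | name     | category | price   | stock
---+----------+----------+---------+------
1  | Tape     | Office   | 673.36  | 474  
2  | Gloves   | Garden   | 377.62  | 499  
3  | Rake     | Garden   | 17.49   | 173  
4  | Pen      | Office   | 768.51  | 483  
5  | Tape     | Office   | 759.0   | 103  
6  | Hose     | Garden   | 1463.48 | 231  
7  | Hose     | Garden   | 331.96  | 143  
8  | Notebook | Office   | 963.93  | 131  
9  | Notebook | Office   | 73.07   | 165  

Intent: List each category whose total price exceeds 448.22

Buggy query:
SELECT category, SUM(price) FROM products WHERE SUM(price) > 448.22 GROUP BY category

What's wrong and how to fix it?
Bug: WHERE runs before GROUP BY, so aggregates aren't available there

Fix: Move the aggregate condition to a HAVING clause

Corrected query:
SELECT category, SUM(price) FROM products GROUP BY category HAVING SUM(price) > 448.22

Result:
category | SUM(price)
---------+-----------
Garden   | 2190.55   
Office   | 3237.87   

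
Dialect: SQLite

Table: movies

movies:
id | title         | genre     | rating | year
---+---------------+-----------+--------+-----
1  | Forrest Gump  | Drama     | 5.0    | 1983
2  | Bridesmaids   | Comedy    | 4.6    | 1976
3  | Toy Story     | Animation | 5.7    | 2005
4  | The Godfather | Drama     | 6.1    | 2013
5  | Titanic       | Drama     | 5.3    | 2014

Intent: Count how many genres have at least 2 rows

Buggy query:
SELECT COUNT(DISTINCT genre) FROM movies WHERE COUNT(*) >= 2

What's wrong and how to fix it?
Bug: WHERE filters individual rows, not groups, so a group-level COUNT is invalid there

Fix: Use a subquery that GROUPs and filters with HAVING, then count its rows

Corrected query:
SELECT COUNT(*) FROM (SELECT genre FROM movies GROUP BY genre HAVING COUNT(*) >= 2)

Result:
COUNT(*)
--------
1       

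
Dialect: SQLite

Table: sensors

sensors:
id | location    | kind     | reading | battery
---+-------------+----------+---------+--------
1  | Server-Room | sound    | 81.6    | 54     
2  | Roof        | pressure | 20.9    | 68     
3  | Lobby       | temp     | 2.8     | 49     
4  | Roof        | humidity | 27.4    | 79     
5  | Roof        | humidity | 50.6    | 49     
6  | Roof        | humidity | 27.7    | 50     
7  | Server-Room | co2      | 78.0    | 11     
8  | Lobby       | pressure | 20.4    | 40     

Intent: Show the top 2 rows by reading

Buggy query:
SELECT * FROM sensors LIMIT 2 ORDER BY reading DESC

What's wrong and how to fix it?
Bug: ORDER BY cannot follow LIMIT; LIMIT is the final clause

Fix: Sort with ORDER BY, then apply LIMIT

Corrected query:
SELECT * FROM sensors ORDER BY reading DESC LIMIT 2

Result:
id | location    | kind  | reading | battery
---+-------------+-------+---------+--------
1  | Server-Room | sound | 81.6    | 54     
7  | Server-Room | co2   | 78      | 11     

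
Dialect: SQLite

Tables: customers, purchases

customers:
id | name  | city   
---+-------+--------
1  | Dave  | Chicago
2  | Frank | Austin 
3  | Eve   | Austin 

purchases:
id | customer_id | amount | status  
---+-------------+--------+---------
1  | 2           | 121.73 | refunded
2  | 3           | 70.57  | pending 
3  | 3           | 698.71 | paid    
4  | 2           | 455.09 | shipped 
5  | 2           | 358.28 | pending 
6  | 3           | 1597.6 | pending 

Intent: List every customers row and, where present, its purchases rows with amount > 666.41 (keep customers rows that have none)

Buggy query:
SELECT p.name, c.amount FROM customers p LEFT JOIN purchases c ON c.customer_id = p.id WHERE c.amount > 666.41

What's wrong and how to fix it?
Bug: A WHERE condition on the right-hand table after LEFT JOIN drops unmatched parents

Fix: Move the right-table condition into the ON clause so unmatched parents are kept

Corrected query:
SELECT p.name, c.amount FROM customers p LEFT JOIN purchases c ON c.customer_id = p.id AND c.amount > 666.41

Result:
name  | amount
------+-------
Dave  | NULL  
Frank | NULL  
Eve   | 698.71
Eve   | 1597.6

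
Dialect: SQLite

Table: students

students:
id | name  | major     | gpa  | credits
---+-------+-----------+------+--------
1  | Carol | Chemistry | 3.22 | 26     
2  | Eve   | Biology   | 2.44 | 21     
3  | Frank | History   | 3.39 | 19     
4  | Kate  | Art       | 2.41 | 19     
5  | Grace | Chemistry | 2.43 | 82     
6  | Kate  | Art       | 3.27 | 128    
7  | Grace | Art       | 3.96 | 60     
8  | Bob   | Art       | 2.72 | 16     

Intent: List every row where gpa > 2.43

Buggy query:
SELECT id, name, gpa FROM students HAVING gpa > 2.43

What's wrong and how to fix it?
Bug: This is a non-aggregate query (no GROUP BY, no aggregates), so in SQLite the HAVING clause is invalid here; a row-level condition belongs in WHERE

Fix: Replace HAVING with WHERE since the condition applies to individual rows

Corrected query:
SELECT id, name, gpa FROM students WHERE gpa > 2.43

Result:
id | name  | gpa 
---+-------+-----
1  | Carol | 3.22
2  | Eve   | 2.44
3  | Frank | 3.39
6  | Kate  | 3.27
7  | Grace | 3.96
8  | Bob   | 2.72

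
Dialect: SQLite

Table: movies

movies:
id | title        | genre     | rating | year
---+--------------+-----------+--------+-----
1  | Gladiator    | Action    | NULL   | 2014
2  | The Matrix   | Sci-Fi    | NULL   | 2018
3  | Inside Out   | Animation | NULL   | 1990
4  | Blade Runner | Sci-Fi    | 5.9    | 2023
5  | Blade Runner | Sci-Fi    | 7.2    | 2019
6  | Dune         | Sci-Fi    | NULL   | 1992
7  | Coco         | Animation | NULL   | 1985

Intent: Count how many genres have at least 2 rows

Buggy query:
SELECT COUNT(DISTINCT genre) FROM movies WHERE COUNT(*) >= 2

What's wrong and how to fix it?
Bug: COUNT(*) cannot appear in WHERE; the per-group count doesn't exist yet

Fix: Use a subquery that GROUPs and filters with HAVING, then count its rows

Corrected query:
SELECT COUNT(*) FROM (SELECT genre FROM movies GROUP BY genre HAVING COUNT(*) >= 2)

Result:
COUNT(*)
--------
2       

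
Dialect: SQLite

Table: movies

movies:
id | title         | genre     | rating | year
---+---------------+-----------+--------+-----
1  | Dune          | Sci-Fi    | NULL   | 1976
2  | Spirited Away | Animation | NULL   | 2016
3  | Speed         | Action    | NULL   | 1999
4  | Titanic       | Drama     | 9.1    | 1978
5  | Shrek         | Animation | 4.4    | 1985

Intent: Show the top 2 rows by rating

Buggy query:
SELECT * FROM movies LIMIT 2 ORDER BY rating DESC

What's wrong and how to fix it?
Bug: ORDER BY cannot follow LIMIT; LIMIT is the final clause

Fix: Swap the clauses: ORDER BY first, then LIMIT

Corrected query:
SELECT * FROM movies ORDER BY rating DESC LIMIT 2

Result:
id | title   | genre     | rating | year
---+---------+-----------+--------+-----
4  | Titanic | Drama     | 9.1    | 1978
5  | Shrek   | Animation | 4.4    | 1985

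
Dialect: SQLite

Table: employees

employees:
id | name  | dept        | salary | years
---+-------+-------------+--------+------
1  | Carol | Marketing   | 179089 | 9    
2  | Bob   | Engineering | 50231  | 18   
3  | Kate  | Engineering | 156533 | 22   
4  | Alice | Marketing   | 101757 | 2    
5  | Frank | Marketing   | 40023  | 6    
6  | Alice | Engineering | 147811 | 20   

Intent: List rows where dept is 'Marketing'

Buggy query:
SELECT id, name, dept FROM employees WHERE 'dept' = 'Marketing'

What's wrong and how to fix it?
Bug: Single quotes denote string literals in SQL; the column name is being compared as a constant string

Fix: Remove the quotes around the column name (or use double quotes for an identifier)

Corrected query:
SELECT id, name, dept FROM employees WHERE dept = 'Marketing'

Result:
id | name  | dept     
---+-------+----------
1  | Carol | Marketing
4  | Alice | Marketing
5  | Frank | Marketing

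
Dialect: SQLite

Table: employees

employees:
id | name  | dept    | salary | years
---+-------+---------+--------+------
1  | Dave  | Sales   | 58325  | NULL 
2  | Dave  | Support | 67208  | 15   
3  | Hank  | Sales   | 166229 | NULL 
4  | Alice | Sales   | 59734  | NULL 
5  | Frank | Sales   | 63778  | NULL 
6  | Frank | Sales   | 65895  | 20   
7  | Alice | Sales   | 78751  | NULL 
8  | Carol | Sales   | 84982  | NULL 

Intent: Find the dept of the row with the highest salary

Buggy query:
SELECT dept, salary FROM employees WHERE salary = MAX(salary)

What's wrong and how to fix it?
Bug: MAX(salary) is an aggregate and cannot be used directly in WHERE

Fix: Use a subquery: WHERE salary = (SELECT MAX(salary) FROM employees)

Corrected query:
SELECT dept, salary FROM employees WHERE salary = (SELECT MAX(salary) FROM employees)

Result:
dept  | salary
------+-------
Sales | 166229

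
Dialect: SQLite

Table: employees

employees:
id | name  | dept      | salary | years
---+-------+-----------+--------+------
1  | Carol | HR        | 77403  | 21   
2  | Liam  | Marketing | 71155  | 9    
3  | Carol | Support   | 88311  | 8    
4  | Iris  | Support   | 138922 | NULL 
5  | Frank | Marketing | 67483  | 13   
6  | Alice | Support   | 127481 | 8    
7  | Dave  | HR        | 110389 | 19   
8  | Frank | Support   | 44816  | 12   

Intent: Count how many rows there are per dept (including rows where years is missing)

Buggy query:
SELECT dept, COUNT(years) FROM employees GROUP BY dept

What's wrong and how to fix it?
Bug: COUNT(years) skips NULLs, so groups with missing years are undercounted

Fix: Use COUNT(*) to count all rows regardless of NULL

Corrected query:
SELECT dept, COUNT(*) FROM employees GROUP BY dept

Result:
dept      | COUNT(*)
----------+---------
HR        | 2       
Marketing | 2       
Support   | 4       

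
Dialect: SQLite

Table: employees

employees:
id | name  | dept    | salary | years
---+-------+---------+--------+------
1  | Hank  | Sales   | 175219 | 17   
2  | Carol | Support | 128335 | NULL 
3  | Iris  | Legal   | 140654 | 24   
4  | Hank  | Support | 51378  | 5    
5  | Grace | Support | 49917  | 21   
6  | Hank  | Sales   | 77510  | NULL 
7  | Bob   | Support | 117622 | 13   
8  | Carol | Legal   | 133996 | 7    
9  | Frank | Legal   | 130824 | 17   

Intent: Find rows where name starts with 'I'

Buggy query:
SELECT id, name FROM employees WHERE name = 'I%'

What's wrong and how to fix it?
Bug: Wildcards only work with LIKE; '=' treats '%' as a literal character

Fix: Replace '=' with LIKE so 'I%' is treated as a pattern

Corrected query:
SELECT id, name FROM employees WHERE name LIKE 'I%'

Result:
id | name
---+-----
3  | Iris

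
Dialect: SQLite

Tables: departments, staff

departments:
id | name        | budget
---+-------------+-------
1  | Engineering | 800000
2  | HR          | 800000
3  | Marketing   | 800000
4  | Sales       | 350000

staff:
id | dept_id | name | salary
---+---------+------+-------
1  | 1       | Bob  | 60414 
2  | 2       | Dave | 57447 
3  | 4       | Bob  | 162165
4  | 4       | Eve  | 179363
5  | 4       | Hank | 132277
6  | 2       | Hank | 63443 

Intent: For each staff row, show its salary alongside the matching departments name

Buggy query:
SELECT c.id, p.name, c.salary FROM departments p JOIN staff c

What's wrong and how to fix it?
Bug: JOIN with no ON clause produces a cartesian product; every staff row pairs with every departments row

Fix: Specify the join condition linking the foreign key to the parent id

Corrected query:
SELECT c.id, p.name, c.salary FROM departments p JOIN staff c ON c.dept_id = p.id

Result:
id | name        | salary
---+-------------+-------
1  | Engineering | 60414 
2  | HR          | 57447 
3  | Sales       | 162165
4  | Sales       | 179363
5  | Sales       | 132277
6  | HR          | 63443 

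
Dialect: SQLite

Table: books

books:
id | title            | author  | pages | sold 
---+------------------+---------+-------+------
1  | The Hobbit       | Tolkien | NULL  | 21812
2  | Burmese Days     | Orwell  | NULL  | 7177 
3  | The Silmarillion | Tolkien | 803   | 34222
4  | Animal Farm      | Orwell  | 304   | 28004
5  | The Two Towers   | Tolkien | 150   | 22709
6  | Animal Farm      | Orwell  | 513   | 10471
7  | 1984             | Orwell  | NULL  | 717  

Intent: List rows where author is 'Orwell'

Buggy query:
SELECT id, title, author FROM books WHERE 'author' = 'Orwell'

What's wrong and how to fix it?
Bug: 'author' in single quotes is a string literal, not the column; the comparison is literal-vs-literal and never true

Fix: Remove the quotes around the column name (or use double quotes for an identifier)

Corrected query:
SELECT id, title, author FROM books WHERE author = 'Orwell'

Result:
id | title        | author
---+--------------+-------
2  | Burmese Days | Orwell
4  | Animal Farm  | Orwell
6  | Animal Farm  | Orwell
7  | 1984         | Orwell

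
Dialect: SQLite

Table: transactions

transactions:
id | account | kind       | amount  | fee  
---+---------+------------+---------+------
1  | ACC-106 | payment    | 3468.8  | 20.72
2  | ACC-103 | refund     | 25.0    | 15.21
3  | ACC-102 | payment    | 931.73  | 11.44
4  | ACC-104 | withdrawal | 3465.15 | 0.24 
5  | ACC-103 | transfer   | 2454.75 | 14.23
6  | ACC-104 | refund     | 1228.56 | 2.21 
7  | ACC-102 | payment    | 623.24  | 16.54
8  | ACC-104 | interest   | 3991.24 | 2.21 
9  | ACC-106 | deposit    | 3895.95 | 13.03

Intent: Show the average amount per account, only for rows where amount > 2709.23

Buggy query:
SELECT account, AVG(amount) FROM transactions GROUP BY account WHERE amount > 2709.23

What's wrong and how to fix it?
Bug: Row-level WHERE must come before GROUP BY in the clause order

Fix: Move the WHERE clause before GROUP BY

Corrected query:
SELECT account, AVG(amount) FROM transactions WHERE amount > 2709.23 GROUP BY account

Result:
account | AVG(amount)
--------+------------
ACC-104 | 3728.195   
ACC-106 | 3682.375   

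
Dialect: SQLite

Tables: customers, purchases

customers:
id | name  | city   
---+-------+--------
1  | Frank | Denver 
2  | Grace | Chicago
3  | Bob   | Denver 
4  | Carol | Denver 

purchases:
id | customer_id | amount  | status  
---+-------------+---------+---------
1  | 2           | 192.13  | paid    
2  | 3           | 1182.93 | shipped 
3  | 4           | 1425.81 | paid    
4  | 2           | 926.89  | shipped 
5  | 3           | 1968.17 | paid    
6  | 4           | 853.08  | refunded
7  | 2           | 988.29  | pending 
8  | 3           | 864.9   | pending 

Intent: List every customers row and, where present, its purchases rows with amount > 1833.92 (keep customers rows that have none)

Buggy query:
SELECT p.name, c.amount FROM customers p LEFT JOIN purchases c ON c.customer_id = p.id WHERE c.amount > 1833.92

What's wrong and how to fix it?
Bug: A WHERE condition on the right-hand table after LEFT JOIN drops unmatched parents

Fix: Put 'c.amount > 1833.92' in the JOIN's ON clause instead of WHERE

Corrected query:
SELECT p.name, c.amount FROM customers p LEFT JOIN purchases c ON c.customer_id = p.id AND c.amount > 1833.92

Result:
name  | amount 
------+--------
Frank | NULL   
Grace | NULL   
Bob   | 1968.17
Carol | NULL   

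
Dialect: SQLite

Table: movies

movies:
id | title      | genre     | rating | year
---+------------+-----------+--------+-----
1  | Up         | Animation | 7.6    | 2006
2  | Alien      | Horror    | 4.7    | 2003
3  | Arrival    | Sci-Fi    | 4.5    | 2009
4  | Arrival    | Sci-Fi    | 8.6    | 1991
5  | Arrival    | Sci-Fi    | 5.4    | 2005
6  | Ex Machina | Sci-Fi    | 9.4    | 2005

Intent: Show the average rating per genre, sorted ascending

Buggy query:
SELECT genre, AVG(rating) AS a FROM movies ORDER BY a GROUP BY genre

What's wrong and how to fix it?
Bug: GROUP BY must precede ORDER BY

Fix: Reorder: SELECT … FROM … GROUP BY … ORDER BY …

Corrected query:
SELECT genre, AVG(rating) AS a FROM movies GROUP BY genre ORDER BY a

Result:
genre     | a    
----------+------
Horror    | 4.7  
Sci-Fi    | 6.975
Animation | 7.6  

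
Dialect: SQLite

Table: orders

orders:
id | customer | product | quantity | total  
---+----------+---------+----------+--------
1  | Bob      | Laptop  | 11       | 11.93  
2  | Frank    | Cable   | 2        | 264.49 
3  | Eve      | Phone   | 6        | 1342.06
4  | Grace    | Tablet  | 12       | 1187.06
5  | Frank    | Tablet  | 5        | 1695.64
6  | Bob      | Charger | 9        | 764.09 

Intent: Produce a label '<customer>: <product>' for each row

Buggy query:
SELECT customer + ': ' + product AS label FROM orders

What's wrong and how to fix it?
Bug: SQLite uses || for string concatenation; + coerces text to numbers (yielding 0)

Fix: Replace + with || to concatenate text

Corrected query:
SELECT customer || ': ' || product AS label FROM orders

Result:
label        
-------------
Bob: Laptop  
Frank: Cable 
Eve: Phone   
Grace: Tablet
Frank: Tablet
Bob: Charger 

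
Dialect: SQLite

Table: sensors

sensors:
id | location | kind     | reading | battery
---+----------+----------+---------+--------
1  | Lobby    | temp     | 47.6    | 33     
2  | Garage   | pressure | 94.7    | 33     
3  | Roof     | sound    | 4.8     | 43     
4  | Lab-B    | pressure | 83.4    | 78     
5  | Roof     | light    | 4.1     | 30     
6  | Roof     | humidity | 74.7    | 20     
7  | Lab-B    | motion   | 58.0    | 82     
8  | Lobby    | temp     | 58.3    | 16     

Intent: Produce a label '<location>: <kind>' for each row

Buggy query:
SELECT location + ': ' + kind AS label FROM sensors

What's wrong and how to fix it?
Bug: '+' is numeric addition; on text columns SQLite converts them to 0 instead of concatenating

Fix: Replace + with || to concatenate text

Corrected query:
SELECT location || ': ' || kind AS label FROM sensors

Result:
label           
----------------
Lobby: temp     
Garage: pressure
Roof: sound     
Lab-B: pressure 
Roof: light     
Roof: humidity  
Lab-B: motion   
Lobby: temp     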